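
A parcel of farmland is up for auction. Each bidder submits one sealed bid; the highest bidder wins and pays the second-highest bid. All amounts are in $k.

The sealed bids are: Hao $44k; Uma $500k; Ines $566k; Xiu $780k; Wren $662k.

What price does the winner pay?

Highest bid: Xiu at $780k, so Xiu wins.
Second-highest bid: Wren at $662k — that is the price the winner pays.

$662k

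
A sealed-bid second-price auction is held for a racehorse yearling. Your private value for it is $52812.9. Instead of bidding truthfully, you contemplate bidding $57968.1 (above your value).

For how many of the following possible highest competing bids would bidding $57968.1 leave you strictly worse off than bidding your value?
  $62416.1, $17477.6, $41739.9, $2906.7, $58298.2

0

The deviation hurts exactly when the highest competing bid lies strictly between $52812.9 and $57968.1 — overbidding then wins at a price above your value.
$62416.1: above both → same outcome either way.
$17477.6: below both → same outcome either way.
$41739.9: below both → same outcome either way.
$2906.7: below both → same outcome either way.
$58298.2: above both → same outcome either way.
Count: 0.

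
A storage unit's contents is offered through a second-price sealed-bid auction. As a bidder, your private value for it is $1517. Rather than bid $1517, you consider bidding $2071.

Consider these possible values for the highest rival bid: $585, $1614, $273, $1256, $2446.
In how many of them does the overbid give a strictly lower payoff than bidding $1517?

The deviation hurts exactly when the highest competing bid lies strictly between $1517 and $2071 — overbidding then wins at a price above your value.
$585: below both → same outcome either way.
$1614: inside the interval → strictly worse (loss $97).
$273: below both → same outcome either way.
$1256: below both → same outcome either way.
$2446: above both → same outcome either way.
Count: 1.

1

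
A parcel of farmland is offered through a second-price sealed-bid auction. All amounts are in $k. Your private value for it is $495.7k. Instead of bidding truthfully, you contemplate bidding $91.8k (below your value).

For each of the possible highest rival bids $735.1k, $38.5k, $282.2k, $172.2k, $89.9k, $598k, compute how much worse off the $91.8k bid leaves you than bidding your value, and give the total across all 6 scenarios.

The deviation costs you only when the competing bid falls strictly between $91.8k and $495.7k; elsewhere both bids give the same outcome.
$735.1k: outcomes coincide → loss $0k.
$38.5k: outcomes coincide → loss $0k.
$282.2k: truthful payoff $213.5k, deviation payoff $0k → loss $213.5k.
$172.2k: truthful payoff $323.5k, deviation payoff $0k → loss $323.5k.
$89.9k: outcomes coincide → loss $0k.
$598k: outcomes coincide → loss $0k.
Total loss = $213.5k + $323.5k = $537k.
Truthful bidding weakly dominates here: raising your bid can only win items priced above your value, and lowering it can only forfeit items priced below.

$537k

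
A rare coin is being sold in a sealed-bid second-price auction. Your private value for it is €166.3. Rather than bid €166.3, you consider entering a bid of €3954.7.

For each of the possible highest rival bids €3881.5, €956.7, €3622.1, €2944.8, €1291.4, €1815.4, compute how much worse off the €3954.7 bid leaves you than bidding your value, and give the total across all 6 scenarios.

The deviation costs you only when the competing bid falls strictly between €166.3 and €3954.7; elsewhere both bids give the same outcome.
€3881.5: truthful payoff €0, deviation payoff −€3715.2 → loss €3715.2.
€956.7: truthful payoff €0, deviation payoff −€790.4 → loss €790.4.
€3622.1: truthful payoff €0, deviation payoff −€3455.8 → loss €3455.8.
€2944.8: truthful payoff €0, deviation payoff −€2778.5 → loss €2778.5.
€1291.4: truthful payoff €0, deviation payoff −€1125.1 → loss €1125.1.
€1815.4: truthful payoff €0, deviation payoff −€1649.1 → loss €1649.1.
Total loss = €3715.2 + €790.4 + €3455.8 + €2778.5 + €1125.1 + €1649.1 = €13514.1.

€13514.1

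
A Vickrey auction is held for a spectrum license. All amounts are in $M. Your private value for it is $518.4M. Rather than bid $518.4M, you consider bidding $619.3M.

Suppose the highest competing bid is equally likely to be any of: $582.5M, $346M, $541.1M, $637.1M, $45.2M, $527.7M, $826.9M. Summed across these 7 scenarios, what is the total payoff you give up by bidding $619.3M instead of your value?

The deviation costs you only when the competing bid falls strictly between $518.4M and $619.3M; elsewhere both bids give the same outcome.
$582.5M: truthful payoff $0M, deviation payoff −$64.1M → loss $64.1M.
$346M: outcomes coincide → loss $0M.
$541.1M: truthful payoff $0M, deviation payoff −$22.7M → loss $22.7M.
$637.1M: outcomes coincide → loss $0M.
$45.2M: outcomes coincide → loss $0M.
$527.7M: truthful payoff $0M, deviation payoff −$9.3M → loss $9.3M.
$826.9M: outcomes coincide → loss $0M.
Total loss = $64.1M + $22.7M + $9.3M = $96.1M.
Truthful bidding weakly dominates here: raising your bid can only win items priced above your value, and lowering it can only forfeit items priced below.

$96.1M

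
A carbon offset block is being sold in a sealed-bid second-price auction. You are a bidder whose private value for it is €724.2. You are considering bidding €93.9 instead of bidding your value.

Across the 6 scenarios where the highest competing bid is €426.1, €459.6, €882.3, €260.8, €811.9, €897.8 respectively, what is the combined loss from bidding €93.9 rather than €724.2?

€1026.1

The deviation costs you only when the competing bid falls strictly between €93.9 and €724.2; elsewhere both bids give the same outcome.
€426.1: truthful payoff €298.1, deviation payoff €0 → loss €298.1.
€459.6: truthful payoff €264.6, deviation payoff €0 → loss €264.6.
€882.3: outcomes coincide → loss €0.
€260.8: truthful payoff €463.4, deviation payoff €0 → loss €463.4.
€811.9: outcomes coincide → loss €0.
€897.8: outcomes coincide → loss €0.
Total loss = €298.1 + €264.6 + €463.4 = €1026.1.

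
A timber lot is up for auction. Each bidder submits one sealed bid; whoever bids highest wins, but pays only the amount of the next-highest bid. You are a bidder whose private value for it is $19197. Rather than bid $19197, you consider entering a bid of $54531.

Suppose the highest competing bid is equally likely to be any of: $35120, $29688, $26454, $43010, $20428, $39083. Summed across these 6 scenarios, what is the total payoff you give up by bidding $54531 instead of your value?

The deviation costs you only when the competing bid falls strictly between $19197 and $54531; elsewhere both bids give the same outcome.
$35120: truthful payoff $0, deviation payoff −$15923 → loss $15923.
$29688: truthful payoff $0, deviation payoff −$10491 → loss $10491.
$26454: truthful payoff $0, deviation payoff −$7257 → loss $7257.
$43010: truthful payoff $0, deviation payoff −$23813 → loss $23813.
$20428: truthful payoff $0, deviation payoff −$1231 → loss $1231.
$39083: truthful payoff $0, deviation payoff −$19886 → loss $19886.
Total loss = $15923 + $10491 + $7257 + $23813 + $1231 + $19886 = $78601.

$78601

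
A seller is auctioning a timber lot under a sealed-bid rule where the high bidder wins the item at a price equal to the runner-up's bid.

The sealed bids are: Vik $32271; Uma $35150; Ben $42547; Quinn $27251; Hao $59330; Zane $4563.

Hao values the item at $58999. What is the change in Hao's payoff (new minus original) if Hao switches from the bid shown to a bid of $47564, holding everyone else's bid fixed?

$0

The highest bid among the other bidders is $42547; Hao's bid doesn't change that.
Original bid $59330: Hao is highest, pays the top rival bid $42547; payoff $58999 − $42547 = $16452.
Alternative bid $47564: Hao is highest, pays the top rival bid $42547; payoff $58999 − $42547 = $16452.
Change in payoff = $16452 − ($16452) = $0.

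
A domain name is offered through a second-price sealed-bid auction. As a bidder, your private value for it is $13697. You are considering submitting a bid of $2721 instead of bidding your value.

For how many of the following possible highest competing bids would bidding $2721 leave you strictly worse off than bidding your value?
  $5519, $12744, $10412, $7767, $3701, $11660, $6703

7

The deviation hurts exactly when the highest competing bid lies strictly between $2721 and $13697 — underbidding then forfeits a profitable win.
$5519: inside the interval → strictly worse (loss $8178).
$12744: inside the interval → strictly worse (loss $953).
$10412: inside the interval → strictly worse (loss $3285).
$7767: inside the interval → strictly worse (loss $5930).
$3701: inside the interval → strictly worse (loss $9996).
$11660: inside the interval → strictly worse (loss $2037).
$6703: inside the interval → strictly worse (loss $6994).
Count: 7.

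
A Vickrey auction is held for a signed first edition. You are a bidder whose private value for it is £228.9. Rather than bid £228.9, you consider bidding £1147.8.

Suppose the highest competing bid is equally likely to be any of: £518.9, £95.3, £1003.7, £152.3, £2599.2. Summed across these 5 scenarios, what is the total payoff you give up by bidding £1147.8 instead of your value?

The deviation costs you only when the competing bid falls strictly between £228.9 and £1147.8; elsewhere both bids give the same outcome.
£518.9: truthful payoff £0, deviation payoff −£290 → loss £290.
£95.3: outcomes coincide → loss £0.
£1003.7: truthful payoff £0, deviation payoff −£774.8 → loss £774.8.
£152.3: outcomes coincide → loss £0.
£2599.2: outcomes coincide → loss £0.
Total loss = £290 + £774.8 = £1064.8.
In a second-price auction your bid sets only whether you win, not what you pay, so bidding your true value is weakly dominant.

£1064.8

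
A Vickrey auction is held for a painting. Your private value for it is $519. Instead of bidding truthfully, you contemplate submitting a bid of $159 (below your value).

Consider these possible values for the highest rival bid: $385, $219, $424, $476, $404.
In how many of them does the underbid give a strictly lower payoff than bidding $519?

The deviation hurts exactly when the highest competing bid lies strictly between $159 and $519 — underbidding then forfeits a profitable win.
$385: inside the interval → strictly worse (loss $134).
$219: inside the interval → strictly worse (loss $300).
$424: inside the interval → strictly worse (loss $95).
$476: inside the interval → strictly worse (loss $43).
$404: inside the interval → strictly worse (loss $115).
Count: 5.

5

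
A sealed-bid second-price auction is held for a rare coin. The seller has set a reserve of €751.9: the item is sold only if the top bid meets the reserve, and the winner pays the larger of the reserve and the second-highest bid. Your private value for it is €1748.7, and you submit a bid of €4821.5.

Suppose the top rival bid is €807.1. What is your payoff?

€941.6

Your bid €4821.5 is the highest and exceeds the reserve.
Price = max(second-highest bid, reserve) = max(€807.1, €751.9) = €807.1.
Payoff = €1748.7 − €807.1 = €941.6.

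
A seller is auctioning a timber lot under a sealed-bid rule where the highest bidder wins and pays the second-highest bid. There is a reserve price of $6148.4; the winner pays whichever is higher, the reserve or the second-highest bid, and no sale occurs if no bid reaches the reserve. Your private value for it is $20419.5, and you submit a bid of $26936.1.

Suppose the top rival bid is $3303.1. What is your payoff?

Your bid $26936.1 is the highest and exceeds the reserve.
Price = max(second-highest bid, reserve) = max($3303.1, $6148.4) = $6148.4.
Payoff = $20419.5 − $6148.4 = $14271.1.

$14271.1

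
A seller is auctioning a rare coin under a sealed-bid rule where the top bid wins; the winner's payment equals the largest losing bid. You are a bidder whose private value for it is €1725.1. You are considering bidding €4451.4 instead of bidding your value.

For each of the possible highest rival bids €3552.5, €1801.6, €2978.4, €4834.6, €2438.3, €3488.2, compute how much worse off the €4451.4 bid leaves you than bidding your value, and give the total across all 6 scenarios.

The deviation costs you only when the competing bid falls strictly between €1725.1 and €4451.4; elsewhere both bids give the same outcome.
€3552.5: truthful payoff €0, deviation payoff −€1827.4 → loss €1827.4.
€1801.6: truthful payoff €0, deviation payoff −€76.5 → loss €76.5.
€2978.4: truthful payoff €0, deviation payoff −€1253.3 → loss €1253.3.
€4834.6: outcomes coincide → loss €0.
€2438.3: truthful payoff €0, deviation payoff −€713.2 → loss €713.2.
€3488.2: truthful payoff €0, deviation payoff −€1763.1 → loss €1763.1.
Total loss = €1827.4 + €76.5 + €1253.3 + €713.2 + €1763.1 = €5633.5.

€5633.5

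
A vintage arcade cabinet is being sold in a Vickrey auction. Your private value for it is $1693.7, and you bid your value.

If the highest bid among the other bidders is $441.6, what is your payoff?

$1252.1

Your bid $1693.7 exceeds the highest competing bid $441.6, so you win.
In a second-price auction the winner pays the second-highest bid, $441.6.
Payoff = value − price = $1693.7 − $441.6 = $1252.1.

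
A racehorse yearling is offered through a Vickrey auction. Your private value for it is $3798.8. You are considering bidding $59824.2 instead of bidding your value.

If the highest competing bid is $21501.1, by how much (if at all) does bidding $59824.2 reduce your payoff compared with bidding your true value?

$17702.3

Bidding your value $3798.8: you lose (since $3798.8 < $21501.1). Payoff $0.
Bidding $59824.2: you win and pay $21501.1. Payoff $3798.8 − $21501.1 = −$17702.3.
The competing bid $21501.1 lies between your value and your inflated bid, so overbidding wins an item priced above your value.
Loss from deviating = $0 − (−$17702.3) = $17702.3.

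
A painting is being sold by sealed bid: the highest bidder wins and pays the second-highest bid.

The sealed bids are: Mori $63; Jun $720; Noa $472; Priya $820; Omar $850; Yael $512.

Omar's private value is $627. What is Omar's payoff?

Highest bid: Omar at $850, so Omar wins.
Second-highest bid: Priya at $820 — that is the price the winner pays.
Omar's payoff = value − price = $627 − $820 = −$193.

−$193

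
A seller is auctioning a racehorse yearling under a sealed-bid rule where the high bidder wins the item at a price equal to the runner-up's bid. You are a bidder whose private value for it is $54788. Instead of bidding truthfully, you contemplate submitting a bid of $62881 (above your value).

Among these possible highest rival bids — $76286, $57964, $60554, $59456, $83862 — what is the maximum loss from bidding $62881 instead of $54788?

$76286: same outcome either way → loss $0.
$57964: truthful gives $0, deviation gives −$3176 → loss $3176.
$60554: truthful gives $0, deviation gives −$5766 → loss $5766.
$59456: truthful gives $0, deviation gives −$4668 → loss $4668.
$83862: same outcome either way → loss $0.
Maximum loss: $5766.

$5766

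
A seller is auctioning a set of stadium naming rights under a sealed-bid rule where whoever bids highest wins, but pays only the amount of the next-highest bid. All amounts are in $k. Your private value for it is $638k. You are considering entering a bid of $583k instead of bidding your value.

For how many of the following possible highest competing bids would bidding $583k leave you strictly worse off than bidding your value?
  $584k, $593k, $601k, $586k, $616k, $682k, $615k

The deviation hurts exactly when the highest competing bid lies strictly between $583k and $638k — underbidding then forfeits a profitable win.
$584k: inside the interval → strictly worse (loss $54k).
$593k: inside the interval → strictly worse (loss $45k).
$601k: inside the interval → strictly worse (loss $37k).
$586k: inside the interval → strictly worse (loss $52k).
$616k: inside the interval → strictly worse (loss $22k).
$682k: above both → same outcome either way.
$615k: inside the interval → strictly worse (loss $23k).
Count: 6.

6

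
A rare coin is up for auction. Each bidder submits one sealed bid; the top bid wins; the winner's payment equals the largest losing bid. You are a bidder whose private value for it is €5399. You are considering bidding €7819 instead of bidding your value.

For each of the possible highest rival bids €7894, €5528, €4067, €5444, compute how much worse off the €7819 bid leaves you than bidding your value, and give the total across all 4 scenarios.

€174

The deviation costs you only when the competing bid falls strictly between €5399 and €7819; elsewhere both bids give the same outcome.
€7894: outcomes coincide → loss €0.
€5528: truthful payoff €0, deviation payoff −€129 → loss €129.
€4067: outcomes coincide → loss €0.
€5444: truthful payoff €0, deviation payoff −€45 → loss €45.
Total loss = €129 + €45 = €174.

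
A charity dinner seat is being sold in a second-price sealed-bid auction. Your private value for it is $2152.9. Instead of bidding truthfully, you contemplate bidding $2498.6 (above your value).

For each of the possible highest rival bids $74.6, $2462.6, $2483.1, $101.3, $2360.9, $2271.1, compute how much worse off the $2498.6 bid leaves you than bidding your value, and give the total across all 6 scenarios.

The deviation costs you only when the competing bid falls strictly between $2152.9 and $2498.6; elsewhere both bids give the same outcome.
$74.6: outcomes coincide → loss $0.
$2462.6: truthful payoff $0, deviation payoff −$309.7 → loss $309.7.
$2483.1: truthful payoff $0, deviation payoff −$330.2 → loss $330.2.
$101.3: outcomes coincide → loss $0.
$2360.9: truthful payoff $0, deviation payoff −$208 → loss $208.
$2271.1: truthful payoff $0, deviation payoff −$118.2 → loss $118.2.
Total loss = $309.7 + $330.2 + $208 + $118.2 = $966.1.

$966.1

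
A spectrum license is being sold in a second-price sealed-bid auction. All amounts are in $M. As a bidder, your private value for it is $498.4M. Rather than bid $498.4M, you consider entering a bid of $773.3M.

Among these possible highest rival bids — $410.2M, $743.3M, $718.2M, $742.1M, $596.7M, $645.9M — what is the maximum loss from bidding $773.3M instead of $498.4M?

$410.2M: same outcome either way → loss $0M.
$743.3M: truthful gives $0M, deviation gives −$244.9M → loss $244.9M.
$718.2M: truthful gives $0M, deviation gives −$219.8M → loss $219.8M.
$742.1M: truthful gives $0M, deviation gives −$243.7M → loss $243.7M.
$596.7M: truthful gives $0M, deviation gives −$98.3M → loss $98.3M.
$645.9M: truthful gives $0M, deviation gives −$147.5M → loss $147.5M.
Maximum loss: $244.9M.

$244.9M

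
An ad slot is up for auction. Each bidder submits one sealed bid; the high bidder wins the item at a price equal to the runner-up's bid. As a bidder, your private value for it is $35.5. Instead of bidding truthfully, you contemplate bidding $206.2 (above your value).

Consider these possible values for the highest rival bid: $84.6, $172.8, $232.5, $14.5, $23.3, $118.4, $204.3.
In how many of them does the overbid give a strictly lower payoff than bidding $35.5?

4

The deviation hurts exactly when the highest competing bid lies strictly between $35.5 and $206.2 — overbidding then wins at a price above your value.
$84.6: inside the interval → strictly worse (loss $49.1).
$172.8: inside the interval → strictly worse (loss $137.3).
$232.5: above both → same outcome either way.
$14.5: below both → same outcome either way.
$23.3: below both → same outcome either way.
$118.4: inside the interval → strictly worse (loss $82.9).
$204.3: inside the interval → strictly worse (loss $168.8).
Count: 4.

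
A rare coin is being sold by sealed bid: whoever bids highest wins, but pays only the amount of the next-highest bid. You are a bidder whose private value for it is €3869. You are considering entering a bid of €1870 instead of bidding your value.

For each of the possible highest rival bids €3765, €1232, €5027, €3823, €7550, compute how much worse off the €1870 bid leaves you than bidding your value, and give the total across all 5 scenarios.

The deviation costs you only when the competing bid falls strictly between €1870 and €3869; elsewhere both bids give the same outcome.
€3765: truthful payoff €104, deviation payoff €0 → loss €104.
€1232: outcomes coincide → loss €0.
€5027: outcomes coincide → loss €0.
€3823: truthful payoff €46, deviation payoff €0 → loss €46.
€7550: outcomes coincide → loss €0.
Total loss = €104 + €46 = €150.

€150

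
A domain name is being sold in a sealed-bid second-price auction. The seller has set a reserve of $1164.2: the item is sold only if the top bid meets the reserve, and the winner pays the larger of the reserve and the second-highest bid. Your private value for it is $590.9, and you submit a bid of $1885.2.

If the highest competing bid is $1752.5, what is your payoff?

Your bid $1885.2 is the highest and exceeds the reserve.
Price = max(second-highest bid, reserve) = max($1752.5, $1164.2) = $1752.5.
Payoff = $590.9 − $1752.5 = −$1161.6.

−$1161.6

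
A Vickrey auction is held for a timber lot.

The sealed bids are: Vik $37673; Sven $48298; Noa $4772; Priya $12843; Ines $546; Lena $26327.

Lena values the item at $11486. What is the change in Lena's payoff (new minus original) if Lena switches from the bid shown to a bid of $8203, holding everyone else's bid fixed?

The highest bid among the other bidders is $48298; Lena's bid doesn't change that.
Original bid $26327: Lena is not highest (top rival bid is $48298); payoff $0.
Alternative bid $8203: Lena is not highest (top rival bid is $48298); payoff $0.
Change in payoff = $0 − ($0) = $0.

$0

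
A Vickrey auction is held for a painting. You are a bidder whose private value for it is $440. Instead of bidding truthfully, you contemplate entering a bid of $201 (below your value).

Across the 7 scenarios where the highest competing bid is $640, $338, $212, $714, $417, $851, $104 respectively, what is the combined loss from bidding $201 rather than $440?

$353

The deviation costs you only when the competing bid falls strictly between $201 and $440; elsewhere both bids give the same outcome.
$640: outcomes coincide → loss $0.
$338: truthful payoff $102, deviation payoff $0 → loss $102.
$212: truthful payoff $228, deviation payoff $0 → loss $228.
$714: outcomes coincide → loss $0.
$417: truthful payoff $23, deviation payoff $0 → loss $23.
$851: outcomes coincide → loss $0.
$104: outcomes coincide → loss $0.
Total loss = $102 + $228 + $23 = $353.
Because the price is fixed by the runner-up's bid, deviating from your value can only change a good outcome into a bad one — never the reverse.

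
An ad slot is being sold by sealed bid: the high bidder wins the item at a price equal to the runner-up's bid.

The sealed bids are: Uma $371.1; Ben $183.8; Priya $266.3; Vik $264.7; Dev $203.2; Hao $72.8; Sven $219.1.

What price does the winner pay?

Highest bid: Uma at $371.1, so Uma wins.
Second-highest bid: Priya at $266.3 — that is the price the winner pays.

$266.3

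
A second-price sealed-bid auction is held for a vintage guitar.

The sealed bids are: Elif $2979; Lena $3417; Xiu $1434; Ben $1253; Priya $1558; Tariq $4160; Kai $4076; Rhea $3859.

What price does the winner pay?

Highest bid: Tariq at $4160, so Tariq wins.
Second-highest bid: Kai at $4076 — that is the price the winner pays.

$4076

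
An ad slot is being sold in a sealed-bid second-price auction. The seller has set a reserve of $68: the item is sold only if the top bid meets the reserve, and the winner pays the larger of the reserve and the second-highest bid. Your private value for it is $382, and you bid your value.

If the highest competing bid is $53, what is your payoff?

Your bid $382 is the highest and exceeds the reserve.
Price = max(second-highest bid, reserve) = max($53, $68) = $68.
Payoff = $382 − $68 = $314.

$314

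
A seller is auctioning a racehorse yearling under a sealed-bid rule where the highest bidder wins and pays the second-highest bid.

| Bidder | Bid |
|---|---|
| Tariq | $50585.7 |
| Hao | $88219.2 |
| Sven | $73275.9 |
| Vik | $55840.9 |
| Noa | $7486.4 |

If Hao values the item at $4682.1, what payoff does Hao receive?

−$68593.8

Highest bid: Hao at $88219.2, so Hao wins.
Second-highest bid: Sven at $73275.9 — that is the price the winner pays.
Hao's payoff = value − price = $4682.1 − $73275.9 = −$68593.8.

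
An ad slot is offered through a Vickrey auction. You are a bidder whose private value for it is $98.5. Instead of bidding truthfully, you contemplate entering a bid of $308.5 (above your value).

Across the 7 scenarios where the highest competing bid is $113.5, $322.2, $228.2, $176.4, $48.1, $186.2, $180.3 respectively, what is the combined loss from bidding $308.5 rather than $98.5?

$392.1

The deviation costs you only when the competing bid falls strictly between $98.5 and $308.5; elsewhere both bids give the same outcome.
$113.5: truthful payoff $0, deviation payoff −$15 → loss $15.
$322.2: outcomes coincide → loss $0.
$228.2: truthful payoff $0, deviation payoff −$129.7 → loss $129.7.
$176.4: truthful payoff $0, deviation payoff −$77.9 → loss $77.9.
$48.1: outcomes coincide → loss $0.
$186.2: truthful payoff $0, deviation payoff −$87.7 → loss $87.7.
$180.3: truthful payoff $0, deviation payoff −$81.8 → loss $81.8.
Total loss = $15 + $129.7 + $77.9 + $87.7 + $81.8 = $392.1.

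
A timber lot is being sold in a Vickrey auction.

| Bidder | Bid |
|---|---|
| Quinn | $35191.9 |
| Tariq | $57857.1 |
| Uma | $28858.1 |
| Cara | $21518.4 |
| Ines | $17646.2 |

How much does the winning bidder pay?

$35191.9

Highest bid: Tariq at $57857.1, so Tariq wins.
Second-highest bid: Quinn at $35191.9 — that is the price the winner pays.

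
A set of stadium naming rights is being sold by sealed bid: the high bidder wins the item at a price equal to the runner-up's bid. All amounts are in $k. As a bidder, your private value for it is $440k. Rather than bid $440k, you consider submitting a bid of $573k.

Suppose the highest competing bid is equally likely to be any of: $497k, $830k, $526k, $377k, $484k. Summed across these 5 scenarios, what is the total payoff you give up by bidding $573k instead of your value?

The deviation costs you only when the competing bid falls strictly between $440k and $573k; elsewhere both bids give the same outcome.
$497k: truthful payoff $0k, deviation payoff −$57k → loss $57k.
$830k: outcomes coincide → loss $0k.
$526k: truthful payoff $0k, deviation payoff −$86k → loss $86k.
$377k: outcomes coincide → loss $0k.
$484k: truthful payoff $0k, deviation payoff −$44k → loss $44k.
Total loss = $57k + $86k + $44k = $187k.

$187k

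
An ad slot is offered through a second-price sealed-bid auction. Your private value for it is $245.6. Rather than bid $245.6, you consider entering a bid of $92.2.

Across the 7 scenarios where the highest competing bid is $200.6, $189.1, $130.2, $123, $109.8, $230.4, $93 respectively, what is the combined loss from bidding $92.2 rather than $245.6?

$643.1

The deviation costs you only when the competing bid falls strictly between $92.2 and $245.6; elsewhere both bids give the same outcome.
$200.6: truthful payoff $45, deviation payoff $0 → loss $45.
$189.1: truthful payoff $56.5, deviation payoff $0 → loss $56.5.
$130.2: truthful payoff $115.4, deviation payoff $0 → loss $115.4.
$123: truthful payoff $122.6, deviation payoff $0 → loss $122.6.
$109.8: truthful payoff $135.8, deviation payoff $0 → loss $135.8.
$230.4: truthful payoff $15.2, deviation payoff $0 → loss $15.2.
$93: truthful payoff $152.6, deviation payoff $0 → loss $152.6.
Total loss = $45 + $56.5 + $115.4 + $122.6 + $135.8 + $15.2 + $152.6 = $643.1.
In a second-price auction your bid sets only whether you win, not what you pay, so bidding your true value is weakly dominant.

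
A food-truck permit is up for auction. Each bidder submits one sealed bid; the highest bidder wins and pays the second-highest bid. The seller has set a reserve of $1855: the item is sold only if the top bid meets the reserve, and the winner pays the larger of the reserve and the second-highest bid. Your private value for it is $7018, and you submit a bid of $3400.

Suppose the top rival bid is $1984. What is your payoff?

$5034

Your bid $3400 is the highest and exceeds the reserve.
Price = max(second-highest bid, reserve) = max($1984, $1855) = $1984.
Payoff = $7018 − $1984 = $5034.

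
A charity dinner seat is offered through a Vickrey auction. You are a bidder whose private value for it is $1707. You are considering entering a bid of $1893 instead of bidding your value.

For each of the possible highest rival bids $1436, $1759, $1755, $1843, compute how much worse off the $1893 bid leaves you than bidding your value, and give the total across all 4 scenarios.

The deviation costs you only when the competing bid falls strictly between $1707 and $1893; elsewhere both bids give the same outcome.
$1436: outcomes coincide → loss $0.
$1759: truthful payoff $0, deviation payoff −$52 → loss $52.
$1755: truthful payoff $0, deviation payoff −$48 → loss $48.
$1843: truthful payoff $0, deviation payoff −$136 → loss $136.
Total loss = $52 + $48 + $136 = $236.
Truthful bidding weakly dominates here: raising your bid can only win items priced above your value, and lowering it can only forfeit items priced below.

$236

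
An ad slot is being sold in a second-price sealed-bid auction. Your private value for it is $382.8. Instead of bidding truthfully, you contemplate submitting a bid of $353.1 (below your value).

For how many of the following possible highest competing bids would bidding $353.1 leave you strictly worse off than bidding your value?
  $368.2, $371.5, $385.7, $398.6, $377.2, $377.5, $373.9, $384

The deviation hurts exactly when the highest competing bid lies strictly between $353.1 and $382.8 — underbidding then forfeits a profitable win.
$368.2: inside the interval → strictly worse (loss $14.6).
$371.5: inside the interval → strictly worse (loss $11.3).
$385.7: above both → same outcome either way.
$398.6: above both → same outcome either way.
$377.2: inside the interval → strictly worse (loss $5.6).
$377.5: inside the interval → strictly worse (loss $5.3).
$373.9: inside the interval → strictly worse (loss $8.9).
$384: above both → same outcome either way.
Count: 5.

5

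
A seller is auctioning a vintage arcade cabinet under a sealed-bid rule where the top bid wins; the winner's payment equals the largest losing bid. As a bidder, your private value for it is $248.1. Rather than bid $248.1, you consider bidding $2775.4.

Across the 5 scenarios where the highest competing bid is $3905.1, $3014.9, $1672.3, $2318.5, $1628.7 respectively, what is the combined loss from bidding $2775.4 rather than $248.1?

The deviation costs you only when the competing bid falls strictly between $248.1 and $2775.4; elsewhere both bids give the same outcome.
$3905.1: outcomes coincide → loss $0.
$3014.9: outcomes coincide → loss $0.
$1672.3: truthful payoff $0, deviation payoff −$1424.2 → loss $1424.2.
$2318.5: truthful payoff $0, deviation payoff −$2070.4 → loss $2070.4.
$1628.7: truthful payoff $0, deviation payoff −$1380.6 → loss $1380.6.
Total loss = $1424.2 + $2070.4 + $1380.6 = $4875.2.

$4875.2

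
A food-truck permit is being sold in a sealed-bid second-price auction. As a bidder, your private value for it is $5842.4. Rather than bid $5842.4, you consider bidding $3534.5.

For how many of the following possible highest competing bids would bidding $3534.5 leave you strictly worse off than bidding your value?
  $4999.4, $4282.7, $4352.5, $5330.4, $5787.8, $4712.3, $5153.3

7

The deviation hurts exactly when the highest competing bid lies strictly between $3534.5 and $5842.4 — underbidding then forfeits a profitable win.
$4999.4: inside the interval → strictly worse (loss $843).
$4282.7: inside the interval → strictly worse (loss $1559.7).
$4352.5: inside the interval → strictly worse (loss $1489.9).
$5330.4: inside the interval → strictly worse (loss $512).
$5787.8: inside the interval → strictly worse (loss $54.6).
$4712.3: inside the interval → strictly worse (loss $1130.1).
$5153.3: inside the interval → strictly worse (loss $689.1).
Count: 7.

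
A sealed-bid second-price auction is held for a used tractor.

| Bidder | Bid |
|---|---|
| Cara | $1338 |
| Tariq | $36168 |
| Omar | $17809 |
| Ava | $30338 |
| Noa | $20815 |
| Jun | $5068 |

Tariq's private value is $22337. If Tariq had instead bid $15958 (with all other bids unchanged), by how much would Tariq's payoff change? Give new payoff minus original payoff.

$8001

The highest bid among the other bidders is $30338; Tariq's bid doesn't change that.
Original bid $36168: Tariq is highest, pays the top rival bid $30338; payoff $22337 − $30338 = −$8001.
Alternative bid $15958: Tariq is not highest (top rival bid is $30338); payoff $0.
Change in payoff = $0 − (−$8001) = $8001.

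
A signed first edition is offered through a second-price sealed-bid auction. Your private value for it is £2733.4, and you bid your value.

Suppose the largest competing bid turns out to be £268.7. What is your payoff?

£2464.7

Your bid £2733.4 exceeds the highest competing bid £268.7, so you win.
In a second-price auction the winner pays the second-highest bid, £268.7.
Payoff = value − price = £2733.4 − £268.7 = £2464.7.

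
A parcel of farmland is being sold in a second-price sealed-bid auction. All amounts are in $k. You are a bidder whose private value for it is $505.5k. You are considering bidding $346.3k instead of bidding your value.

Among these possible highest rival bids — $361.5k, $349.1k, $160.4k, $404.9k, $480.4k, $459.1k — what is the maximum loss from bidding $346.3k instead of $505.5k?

$156.4k

$361.5k: truthful gives $144k, deviation gives $0k → loss $144k.
$349.1k: truthful gives $156.4k, deviation gives $0k → loss $156.4k.
$160.4k: same outcome either way → loss $0k.
$404.9k: truthful gives $100.6k, deviation gives $0k → loss $100.6k.
$480.4k: truthful gives $25.1k, deviation gives $0k → loss $25.1k.
$459.1k: truthful gives $46.4k, deviation gives $0k → loss $46.4k.
Maximum loss: $156.4k.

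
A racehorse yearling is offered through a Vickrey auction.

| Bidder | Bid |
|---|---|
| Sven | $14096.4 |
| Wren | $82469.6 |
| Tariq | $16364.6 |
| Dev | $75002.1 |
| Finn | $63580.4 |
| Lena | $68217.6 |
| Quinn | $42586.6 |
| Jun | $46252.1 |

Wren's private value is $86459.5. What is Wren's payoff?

$11457.4

Highest bid: Wren at $82469.6, so Wren wins.
Second-highest bid: Dev at $75002.1 — that is the price the winner pays.
Wren's payoff = value − price = $86459.5 − $75002.1 = $11457.4.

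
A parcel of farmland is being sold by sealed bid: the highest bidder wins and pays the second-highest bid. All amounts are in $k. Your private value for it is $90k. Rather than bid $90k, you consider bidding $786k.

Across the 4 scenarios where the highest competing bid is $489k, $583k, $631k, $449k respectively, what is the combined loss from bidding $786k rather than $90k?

The deviation costs you only when the competing bid falls strictly between $90k and $786k; elsewhere both bids give the same outcome.
$489k: truthful payoff $0k, deviation payoff −$399k → loss $399k.
$583k: truthful payoff $0k, deviation payoff −$493k → loss $493k.
$631k: truthful payoff $0k, deviation payoff −$541k → loss $541k.
$449k: truthful payoff $0k, deviation payoff −$359k → loss $359k.
Total loss = $399k + $493k + $541k + $359k = $1792k.
In a second-price auction your bid sets only whether you win, not what you pay, so bidding your true value is weakly dominant.

$1792k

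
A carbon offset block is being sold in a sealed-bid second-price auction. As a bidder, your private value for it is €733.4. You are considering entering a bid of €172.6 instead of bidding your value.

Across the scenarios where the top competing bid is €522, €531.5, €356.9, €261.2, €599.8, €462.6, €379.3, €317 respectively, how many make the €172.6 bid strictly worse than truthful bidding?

8

The deviation hurts exactly when the highest competing bid lies strictly between €172.6 and €733.4 — underbidding then forfeits a profitable win.
€522: inside the interval → strictly worse (loss €211.4).
€531.5: inside the interval → strictly worse (loss €201.9).
€356.9: inside the interval → strictly worse (loss €376.5).
€261.2: inside the interval → strictly worse (loss €472.2).
€599.8: inside the interval → strictly worse (loss €133.6).
€462.6: inside the interval → strictly worse (loss €270.8).
€379.3: inside the interval → strictly worse (loss €354.1).
€317: inside the interval → strictly worse (loss €416.4).
Count: 8.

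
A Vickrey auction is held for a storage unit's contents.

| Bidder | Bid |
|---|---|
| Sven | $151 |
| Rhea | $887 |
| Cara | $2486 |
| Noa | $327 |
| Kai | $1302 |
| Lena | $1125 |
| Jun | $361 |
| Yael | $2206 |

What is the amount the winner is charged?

$2206

Highest bid: Cara at $2486, so Cara wins.
Second-highest bid: Yael at $2206 — that is the price the winner pays.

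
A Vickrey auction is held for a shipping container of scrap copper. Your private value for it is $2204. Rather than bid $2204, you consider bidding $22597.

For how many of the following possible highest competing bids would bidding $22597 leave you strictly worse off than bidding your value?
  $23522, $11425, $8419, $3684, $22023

4

The deviation hurts exactly when the highest competing bid lies strictly between $2204 and $22597 — overbidding then wins at a price above your value.
$23522: above both → same outcome either way.
$11425: inside the interval → strictly worse (loss $9221).
$8419: inside the interval → strictly worse (loss $6215).
$3684: inside the interval → strictly worse (loss $1480).
$22023: inside the interval → strictly worse (loss $19819).
Count: 4.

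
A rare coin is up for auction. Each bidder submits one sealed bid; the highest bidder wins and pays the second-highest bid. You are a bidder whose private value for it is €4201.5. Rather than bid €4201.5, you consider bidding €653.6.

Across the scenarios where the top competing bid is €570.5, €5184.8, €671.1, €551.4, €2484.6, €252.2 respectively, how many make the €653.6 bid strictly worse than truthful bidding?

2

The deviation hurts exactly when the highest competing bid lies strictly between €653.6 and €4201.5 — underbidding then forfeits a profitable win.
€570.5: below both → same outcome either way.
€5184.8: above both → same outcome either way.
€671.1: inside the interval → strictly worse (loss €3530.4).
€551.4: below both → same outcome either way.
€2484.6: inside the interval → strictly worse (loss €1716.9).
€252.2: below both → same outcome either way.
Count: 2.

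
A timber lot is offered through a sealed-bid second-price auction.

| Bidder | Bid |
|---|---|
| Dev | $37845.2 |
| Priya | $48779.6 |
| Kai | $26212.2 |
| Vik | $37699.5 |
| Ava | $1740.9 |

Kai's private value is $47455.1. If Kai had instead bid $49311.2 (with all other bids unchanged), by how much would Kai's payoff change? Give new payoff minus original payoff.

−$1324.5

The highest bid among the other bidders is $48779.6; Kai's bid doesn't change that.
Original bid $26212.2: Kai is not highest (top rival bid is $48779.6); payoff $0.
Alternative bid $49311.2: Kai is highest, pays the top rival bid $48779.6; payoff $47455.1 − $48779.6 = −$1324.5.
Change in payoff = −$1324.5 − ($0) = −$1324.5.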